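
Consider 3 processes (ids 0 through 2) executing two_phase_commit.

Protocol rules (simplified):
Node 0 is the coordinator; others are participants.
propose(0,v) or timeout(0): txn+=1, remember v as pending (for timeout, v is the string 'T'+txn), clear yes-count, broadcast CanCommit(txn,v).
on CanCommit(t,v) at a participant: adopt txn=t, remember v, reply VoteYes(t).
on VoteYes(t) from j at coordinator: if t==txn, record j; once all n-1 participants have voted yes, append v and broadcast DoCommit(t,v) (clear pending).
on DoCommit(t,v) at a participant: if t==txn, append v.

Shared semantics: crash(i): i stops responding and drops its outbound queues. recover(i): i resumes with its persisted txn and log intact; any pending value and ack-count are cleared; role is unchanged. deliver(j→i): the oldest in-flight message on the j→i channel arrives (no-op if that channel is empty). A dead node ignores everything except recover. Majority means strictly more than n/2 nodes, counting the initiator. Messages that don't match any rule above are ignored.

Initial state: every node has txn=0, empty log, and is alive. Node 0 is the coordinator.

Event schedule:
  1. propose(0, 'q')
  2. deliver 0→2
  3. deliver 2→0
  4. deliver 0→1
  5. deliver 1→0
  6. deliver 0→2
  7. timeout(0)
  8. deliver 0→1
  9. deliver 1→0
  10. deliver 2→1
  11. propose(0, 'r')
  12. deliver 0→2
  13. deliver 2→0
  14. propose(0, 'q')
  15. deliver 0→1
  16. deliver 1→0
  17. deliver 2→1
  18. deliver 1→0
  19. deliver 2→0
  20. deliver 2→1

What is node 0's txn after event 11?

after 1 — propose(0,'q'): n0:coor/t1/[-]
after 2 — deliver 0→2: n2:part/t1/[-]
after 3 — deliver 2→0: ·
after 4 — deliver 0→1: n1:part/t1/[-]
after 5 — deliver 1→0: n0:coor/t1/[q]
after 6 — deliver 0→2: n2:part/t1/[q]
after 7 — timeout(0): n0:coor/t2/[q]
after 8 — deliver 0→1: n1:part/t1/[q]
after 9 — deliver 1→0: ·
after 10 — deliver 2→1: ·
after 11 — propose(0,'r'): n0:coor/t3/[q]

3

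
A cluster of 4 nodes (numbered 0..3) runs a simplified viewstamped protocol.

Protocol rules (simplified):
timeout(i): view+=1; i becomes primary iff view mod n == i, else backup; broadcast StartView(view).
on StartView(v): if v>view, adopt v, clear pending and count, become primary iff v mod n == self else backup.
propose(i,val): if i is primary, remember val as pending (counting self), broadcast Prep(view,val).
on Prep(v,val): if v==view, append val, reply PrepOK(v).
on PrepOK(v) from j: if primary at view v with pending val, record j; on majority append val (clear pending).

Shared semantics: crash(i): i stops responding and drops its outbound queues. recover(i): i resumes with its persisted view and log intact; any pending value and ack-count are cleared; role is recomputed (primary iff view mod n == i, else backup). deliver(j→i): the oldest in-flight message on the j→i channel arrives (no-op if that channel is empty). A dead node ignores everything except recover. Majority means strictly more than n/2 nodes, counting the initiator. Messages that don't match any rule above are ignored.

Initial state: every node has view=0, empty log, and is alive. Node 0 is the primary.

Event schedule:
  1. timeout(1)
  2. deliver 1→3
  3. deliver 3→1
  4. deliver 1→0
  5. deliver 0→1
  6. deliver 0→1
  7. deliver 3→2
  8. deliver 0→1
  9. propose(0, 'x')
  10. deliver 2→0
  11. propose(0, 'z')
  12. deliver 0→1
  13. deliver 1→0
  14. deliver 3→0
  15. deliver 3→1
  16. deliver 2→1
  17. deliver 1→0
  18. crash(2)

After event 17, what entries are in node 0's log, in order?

step 1 timeout(1): 1={prim,v=1,log=-}
step 2 deliver 1→3: 3={back,v=1,log=-}
step 3 deliver 3→1: —
step 4 deliver 1→0: 0={back,v=1,log=-}
step 5 deliver 0→1: —
step 6 deliver 0→1: —
step 7 deliver 3→2: —
step 8 deliver 0→1: —
step 9 propose(0,'x'): —
step 10 deliver 2→0: —
step 11 propose(0,'z'): —
step 12 deliver 0→1: —
step 13 deliver 1→0: —
step 14 deliver 3→0: —
step 15 deliver 3→1: —
step 16 deliver 2→1: —
step 17 deliver 1→0: —

empty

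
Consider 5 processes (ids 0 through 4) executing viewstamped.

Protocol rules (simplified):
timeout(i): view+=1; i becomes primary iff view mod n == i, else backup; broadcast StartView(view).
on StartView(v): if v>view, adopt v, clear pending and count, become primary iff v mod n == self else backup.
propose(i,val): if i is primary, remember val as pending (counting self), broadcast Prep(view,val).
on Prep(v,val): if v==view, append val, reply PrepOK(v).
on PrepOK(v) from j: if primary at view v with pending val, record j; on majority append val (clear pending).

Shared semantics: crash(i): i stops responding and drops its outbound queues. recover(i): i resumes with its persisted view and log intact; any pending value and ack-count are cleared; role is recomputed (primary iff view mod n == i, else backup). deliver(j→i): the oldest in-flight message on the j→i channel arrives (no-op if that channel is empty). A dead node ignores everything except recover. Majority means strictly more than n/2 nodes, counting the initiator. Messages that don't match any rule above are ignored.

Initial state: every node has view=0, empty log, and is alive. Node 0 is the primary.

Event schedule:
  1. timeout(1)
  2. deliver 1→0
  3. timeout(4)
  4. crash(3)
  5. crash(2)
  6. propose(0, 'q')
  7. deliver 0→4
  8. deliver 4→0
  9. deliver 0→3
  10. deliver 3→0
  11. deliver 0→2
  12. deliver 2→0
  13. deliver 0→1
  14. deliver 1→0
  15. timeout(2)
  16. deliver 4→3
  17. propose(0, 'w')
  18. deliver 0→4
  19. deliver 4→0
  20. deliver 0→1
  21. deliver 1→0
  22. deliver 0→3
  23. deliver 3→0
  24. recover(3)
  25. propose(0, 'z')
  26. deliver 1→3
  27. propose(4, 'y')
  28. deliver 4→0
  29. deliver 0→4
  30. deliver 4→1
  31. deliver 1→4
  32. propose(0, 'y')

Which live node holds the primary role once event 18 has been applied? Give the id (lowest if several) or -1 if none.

after 1 — timeout(1): n1:prim/v1/[-]
after 2 — deliver 1→0: n0:back/v1/[-]
after 3 — timeout(4): n4:back/v1/[-]
after 4 — crash(3): n3:✗back/v0/[-]
after 5 — crash(2): n2:✗back/v0/[-]
after 6 — propose(0,'q'): ·
after 7 — deliver 0→4: ·
after 8 — deliver 4→0: ·
after 9 — deliver 0→3: ·
after 10 — deliver 3→0: ·
after 11 — deliver 0→2: ·
after 12 — deliver 2→0: ·
after 13 — deliver 0→1: ·
after 14 — deliver 1→0: ·
after 15 — timeout(2): ·
after 16 — deliver 4→3: ·
after 17 — propose(0,'w'): ·
after 18 — deliver 0→4: ·

1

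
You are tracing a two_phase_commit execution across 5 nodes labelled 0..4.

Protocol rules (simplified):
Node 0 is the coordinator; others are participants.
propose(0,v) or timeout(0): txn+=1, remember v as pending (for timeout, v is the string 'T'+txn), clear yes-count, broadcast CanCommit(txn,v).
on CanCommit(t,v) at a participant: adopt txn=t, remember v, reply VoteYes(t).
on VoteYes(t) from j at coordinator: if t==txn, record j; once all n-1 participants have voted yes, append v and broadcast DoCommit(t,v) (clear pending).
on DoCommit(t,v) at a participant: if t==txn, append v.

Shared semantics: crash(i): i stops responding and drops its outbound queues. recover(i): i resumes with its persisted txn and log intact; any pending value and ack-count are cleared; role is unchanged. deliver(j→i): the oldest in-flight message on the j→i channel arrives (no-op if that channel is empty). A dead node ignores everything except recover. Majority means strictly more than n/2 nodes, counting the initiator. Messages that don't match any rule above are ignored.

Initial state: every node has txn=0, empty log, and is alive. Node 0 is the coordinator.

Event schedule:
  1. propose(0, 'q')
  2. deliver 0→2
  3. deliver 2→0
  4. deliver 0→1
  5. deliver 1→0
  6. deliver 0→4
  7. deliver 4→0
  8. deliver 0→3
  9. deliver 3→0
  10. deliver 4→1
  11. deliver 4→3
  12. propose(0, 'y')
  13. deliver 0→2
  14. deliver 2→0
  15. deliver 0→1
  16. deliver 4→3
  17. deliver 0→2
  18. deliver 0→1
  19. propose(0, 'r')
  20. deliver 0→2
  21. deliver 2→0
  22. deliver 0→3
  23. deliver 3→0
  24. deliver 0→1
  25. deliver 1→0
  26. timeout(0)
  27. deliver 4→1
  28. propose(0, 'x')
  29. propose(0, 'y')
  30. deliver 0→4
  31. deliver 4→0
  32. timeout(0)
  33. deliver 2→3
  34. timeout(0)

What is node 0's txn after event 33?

7

after 1 — propose(0,'q'): n0:coor/t1/[-]
after 2 — deliver 0→2: n2:part/t1/[-]
after 3 — deliver 2→0: ·
after 4 — deliver 0→1: n1:part/t1/[-]
after 5 — deliver 1→0: ·
after 6 — deliver 0→4: n4:part/t1/[-]
after 7 — deliver 4→0: ·
after 8 — deliver 0→3: n3:part/t1/[-]
after 9 — deliver 3→0: n0:coor/t1/[q]
after 10 — deliver 4→1: ·
after 11 — deliver 4→3: ·
after 12 — propose(0,'y'): n0:coor/t2/[q]
after 13 — deliver 0→2: n2:part/t1/[q]
after 14 — deliver 2→0: ·
after 15 — deliver 0→1: n1:part/t1/[q]
after 16 — deliver 4→3: ·
after 17 — deliver 0→2: n2:part/t2/[q]
after 18 — deliver 0→1: n1:part/t2/[q]
after 19 — propose(0,'r'): n0:coor/t3/[q]
after 20 — deliver 0→2: n2:part/t3/[q]
after 21 — deliver 2→0: ·
after 22 — deliver 0→3: n3:part/t1/[q]
after 23 — deliver 3→0: ·
after 24 — deliver 0→1: n1:part/t3/[q]
after 25 — deliver 1→0: ·
after 26 — timeout(0): n0:coor/t4/[q]
after 27 — deliver 4→1: ·
after 28 — propose(0,'x'): n0:coor/t5/[q]
after 29 — propose(0,'y'): n0:coor/t6/[q]
after 30 — deliver 0→4: n4:part/t1/[q]
after 31 — deliver 4→0: ·
after 32 — timeout(0): n0:coor/t7/[q]
after 33 — deliver 2→3: ·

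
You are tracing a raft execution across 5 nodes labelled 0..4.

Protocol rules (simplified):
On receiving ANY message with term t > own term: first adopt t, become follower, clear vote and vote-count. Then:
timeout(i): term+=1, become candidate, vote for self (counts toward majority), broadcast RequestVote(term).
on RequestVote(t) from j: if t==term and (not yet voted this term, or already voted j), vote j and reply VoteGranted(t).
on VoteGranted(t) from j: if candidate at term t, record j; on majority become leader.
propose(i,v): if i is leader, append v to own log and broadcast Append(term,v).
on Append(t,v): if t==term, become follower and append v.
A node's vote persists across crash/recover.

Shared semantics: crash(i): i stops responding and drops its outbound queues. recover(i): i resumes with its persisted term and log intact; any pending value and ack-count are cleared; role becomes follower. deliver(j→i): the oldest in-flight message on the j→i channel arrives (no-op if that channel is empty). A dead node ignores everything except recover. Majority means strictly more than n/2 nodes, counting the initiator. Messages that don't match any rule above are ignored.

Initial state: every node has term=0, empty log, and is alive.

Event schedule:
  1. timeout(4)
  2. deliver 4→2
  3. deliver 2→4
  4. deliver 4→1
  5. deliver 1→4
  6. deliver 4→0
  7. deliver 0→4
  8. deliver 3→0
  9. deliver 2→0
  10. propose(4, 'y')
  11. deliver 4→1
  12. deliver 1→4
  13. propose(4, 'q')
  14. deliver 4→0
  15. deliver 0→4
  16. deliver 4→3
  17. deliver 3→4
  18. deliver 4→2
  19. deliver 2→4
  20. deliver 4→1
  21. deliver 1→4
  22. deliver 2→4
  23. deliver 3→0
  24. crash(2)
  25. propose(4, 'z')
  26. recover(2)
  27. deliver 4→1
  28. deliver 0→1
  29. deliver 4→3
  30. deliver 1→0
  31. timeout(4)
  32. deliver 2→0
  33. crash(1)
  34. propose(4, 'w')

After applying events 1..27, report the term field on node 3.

1

after 1 — timeout(4): n4:cand/t1/[-]
after 2 — deliver 4→2: n2:foll/t1/[-]
after 3 — deliver 2→4: ·
after 4 — deliver 4→1: n1:foll/t1/[-]
after 5 — deliver 1→4: n4:lead/t1/[-]
after 6 — deliver 4→0: n0:foll/t1/[-]
after 7 — deliver 0→4: ·
after 8 — deliver 3→0: ·
after 9 — deliver 2→0: ·
after 10 — propose(4,'y'): n4:lead/t1/[y]
after 11 — deliver 4→1: n1:foll/t1/[y]
after 12 — deliver 1→4: ·
after 13 — propose(4,'q'): n4:lead/t1/[y,q]
after 14 — deliver 4→0: n0:foll/t1/[y]
after 15 — deliver 0→4: ·
after 16 — deliver 4→3: n3:foll/t1/[-]
after 17 — deliver 3→4: ·
after 18 — deliver 4→2: n2:foll/t1/[y]
after 19 — deliver 2→4: ·
after 20 — deliver 4→1: n1:foll/t1/[y,q]
after 21 — deliver 1→4: ·
after 22 — deliver 2→4: ·
after 23 — deliver 3→0: ·
after 24 — crash(2): n2:✗foll/t1/[y]
after 25 — propose(4,'z'): n4:lead/t1/[y,q,z]
after 26 — recover(2): n2:foll/t1/[y]
after 27 — deliver 4→1: n1:foll/t1/[y,q,z]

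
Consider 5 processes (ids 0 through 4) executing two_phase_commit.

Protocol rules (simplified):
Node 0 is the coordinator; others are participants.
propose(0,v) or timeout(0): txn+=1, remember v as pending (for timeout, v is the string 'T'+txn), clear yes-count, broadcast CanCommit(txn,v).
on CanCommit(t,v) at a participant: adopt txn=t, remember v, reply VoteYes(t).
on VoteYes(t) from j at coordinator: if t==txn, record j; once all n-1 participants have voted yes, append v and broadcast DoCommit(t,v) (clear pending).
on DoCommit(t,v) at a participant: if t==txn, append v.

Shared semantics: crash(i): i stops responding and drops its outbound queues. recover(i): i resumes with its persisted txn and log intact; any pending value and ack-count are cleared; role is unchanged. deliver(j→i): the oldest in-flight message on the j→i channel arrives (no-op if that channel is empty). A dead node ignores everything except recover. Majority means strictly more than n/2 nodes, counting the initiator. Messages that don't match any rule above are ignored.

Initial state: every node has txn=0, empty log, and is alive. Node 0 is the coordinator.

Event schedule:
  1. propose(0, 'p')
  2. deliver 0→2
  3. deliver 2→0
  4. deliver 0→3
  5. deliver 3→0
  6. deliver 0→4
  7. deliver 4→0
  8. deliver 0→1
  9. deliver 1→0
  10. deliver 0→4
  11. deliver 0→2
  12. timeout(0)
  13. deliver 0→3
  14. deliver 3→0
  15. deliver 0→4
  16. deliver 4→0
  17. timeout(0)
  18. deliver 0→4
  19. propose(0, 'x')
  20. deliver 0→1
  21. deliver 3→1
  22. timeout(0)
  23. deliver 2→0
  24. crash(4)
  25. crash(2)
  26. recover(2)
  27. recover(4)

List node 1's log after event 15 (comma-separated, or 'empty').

empty

step 1 propose(0,'p'): 0={coor,t=1,log=-}
step 2 deliver 0→2: 2={part,t=1,log=-}
step 3 deliver 2→0: —
step 4 deliver 0→3: 3={part,t=1,log=-}
step 5 deliver 3→0: —
step 6 deliver 0→4: 4={part,t=1,log=-}
step 7 deliver 4→0: —
step 8 deliver 0→1: 1={part,t=1,log=-}
step 9 deliver 1→0: 0={coor,t=1,log=p}
step 10 deliver 0→4: 4={part,t=1,log=p}
step 11 deliver 0→2: 2={part,t=1,log=p}
step 12 timeout(0): 0={coor,t=2,log=p}
step 13 deliver 0→3: 3={part,t=1,log=p}
step 14 deliver 3→0: —
step 15 deliver 0→4: 4={part,t=2,log=p}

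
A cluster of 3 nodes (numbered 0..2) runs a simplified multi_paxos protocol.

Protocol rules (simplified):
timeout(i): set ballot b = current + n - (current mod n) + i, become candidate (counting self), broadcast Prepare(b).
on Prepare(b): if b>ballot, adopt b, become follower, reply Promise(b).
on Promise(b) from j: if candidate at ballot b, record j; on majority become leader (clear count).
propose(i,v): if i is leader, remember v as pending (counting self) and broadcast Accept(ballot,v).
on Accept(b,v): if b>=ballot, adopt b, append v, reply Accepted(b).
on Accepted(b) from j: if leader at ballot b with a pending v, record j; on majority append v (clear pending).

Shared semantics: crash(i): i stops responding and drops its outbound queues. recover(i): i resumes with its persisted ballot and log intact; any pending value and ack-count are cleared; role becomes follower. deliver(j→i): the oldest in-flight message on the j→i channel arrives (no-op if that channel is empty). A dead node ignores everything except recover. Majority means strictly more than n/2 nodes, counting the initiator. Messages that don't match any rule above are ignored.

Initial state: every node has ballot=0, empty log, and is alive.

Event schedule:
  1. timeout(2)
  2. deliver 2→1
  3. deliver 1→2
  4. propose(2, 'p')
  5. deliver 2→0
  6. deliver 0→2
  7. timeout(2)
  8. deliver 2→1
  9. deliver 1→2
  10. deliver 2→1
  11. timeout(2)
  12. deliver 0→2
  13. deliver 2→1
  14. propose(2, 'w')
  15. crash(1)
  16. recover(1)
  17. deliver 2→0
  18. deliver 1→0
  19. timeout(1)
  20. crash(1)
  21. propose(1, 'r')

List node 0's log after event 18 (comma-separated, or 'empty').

p

1. timeout(2):  <2:cand b5 ->
2. deliver 2→1:  <1:foll b5 ->
3. deliver 1→2:  <2:lead b5 ->
4. propose(2,'p'):  nop
5. deliver 2→0:  <0:foll b5 ->
6. deliver 0→2:  nop
7. timeout(2):  <2:cand b8 ->
8. deliver 2→1:  <1:foll b5 p>
9. deliver 1→2:  nop
10. deliver 2→1:  <1:foll b8 p>
11. timeout(2):  <2:cand b11 ->
12. deliver 0→2:  nop
13. deliver 2→1:  <1:foll b11 p>
14. propose(2,'w'):  nop
15. crash(1):  <1:✗foll b11 p>
16. recover(1):  <1:foll b11 p>
17. deliver 2→0:  <0:foll b5 p>
18. deliver 1→0:  nop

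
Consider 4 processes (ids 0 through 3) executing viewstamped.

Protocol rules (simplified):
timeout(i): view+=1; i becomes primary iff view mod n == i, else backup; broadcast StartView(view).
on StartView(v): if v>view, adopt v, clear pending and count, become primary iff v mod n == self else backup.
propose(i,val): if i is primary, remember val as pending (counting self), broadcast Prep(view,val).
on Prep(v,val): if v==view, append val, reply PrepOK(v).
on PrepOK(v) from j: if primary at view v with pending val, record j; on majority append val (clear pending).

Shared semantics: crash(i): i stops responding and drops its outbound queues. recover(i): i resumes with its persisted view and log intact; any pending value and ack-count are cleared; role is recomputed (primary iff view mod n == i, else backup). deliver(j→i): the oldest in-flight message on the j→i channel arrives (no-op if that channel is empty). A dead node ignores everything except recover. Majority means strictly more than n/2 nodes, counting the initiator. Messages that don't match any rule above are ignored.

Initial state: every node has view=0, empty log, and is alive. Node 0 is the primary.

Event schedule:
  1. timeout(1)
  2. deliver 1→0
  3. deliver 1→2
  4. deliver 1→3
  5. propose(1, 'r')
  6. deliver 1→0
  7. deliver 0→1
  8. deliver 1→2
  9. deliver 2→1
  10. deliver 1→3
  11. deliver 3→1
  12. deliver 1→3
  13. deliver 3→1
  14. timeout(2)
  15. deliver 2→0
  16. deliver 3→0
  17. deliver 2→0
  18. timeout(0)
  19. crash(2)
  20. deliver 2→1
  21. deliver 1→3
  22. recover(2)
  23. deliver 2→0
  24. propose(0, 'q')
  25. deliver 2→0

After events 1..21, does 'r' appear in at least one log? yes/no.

after 1 — timeout(1): n1:prim/v1/[-]
after 2 — deliver 1→0: n0:back/v1/[-]
after 3 — deliver 1→2: n2:back/v1/[-]
after 4 — deliver 1→3: n3:back/v1/[-]
after 5 — propose(1,'r'): ·
after 6 — deliver 1→0: n0:back/v1/[r]
after 7 — deliver 0→1: ·
after 8 — deliver 1→2: n2:back/v1/[r]
after 9 — deliver 2→1: n1:prim/v1/[r]
after 10 — deliver 1→3: n3:back/v1/[r]
after 11 — deliver 3→1: ·
after 12 — deliver 1→3: ·
after 13 — deliver 3→1: ·
after 14 — timeout(2): n2:prim/v2/[r]
after 15 — deliver 2→0: n0:back/v2/[r]
after 16 — deliver 3→0: ·
after 17 — deliver 2→0: ·
after 18 — timeout(0): n0:back/v3/[r]
after 19 — crash(2): n2:✗prim/v2/[r]
after 20 — deliver 2→1: ·
after 21 — deliver 1→3: ·

yes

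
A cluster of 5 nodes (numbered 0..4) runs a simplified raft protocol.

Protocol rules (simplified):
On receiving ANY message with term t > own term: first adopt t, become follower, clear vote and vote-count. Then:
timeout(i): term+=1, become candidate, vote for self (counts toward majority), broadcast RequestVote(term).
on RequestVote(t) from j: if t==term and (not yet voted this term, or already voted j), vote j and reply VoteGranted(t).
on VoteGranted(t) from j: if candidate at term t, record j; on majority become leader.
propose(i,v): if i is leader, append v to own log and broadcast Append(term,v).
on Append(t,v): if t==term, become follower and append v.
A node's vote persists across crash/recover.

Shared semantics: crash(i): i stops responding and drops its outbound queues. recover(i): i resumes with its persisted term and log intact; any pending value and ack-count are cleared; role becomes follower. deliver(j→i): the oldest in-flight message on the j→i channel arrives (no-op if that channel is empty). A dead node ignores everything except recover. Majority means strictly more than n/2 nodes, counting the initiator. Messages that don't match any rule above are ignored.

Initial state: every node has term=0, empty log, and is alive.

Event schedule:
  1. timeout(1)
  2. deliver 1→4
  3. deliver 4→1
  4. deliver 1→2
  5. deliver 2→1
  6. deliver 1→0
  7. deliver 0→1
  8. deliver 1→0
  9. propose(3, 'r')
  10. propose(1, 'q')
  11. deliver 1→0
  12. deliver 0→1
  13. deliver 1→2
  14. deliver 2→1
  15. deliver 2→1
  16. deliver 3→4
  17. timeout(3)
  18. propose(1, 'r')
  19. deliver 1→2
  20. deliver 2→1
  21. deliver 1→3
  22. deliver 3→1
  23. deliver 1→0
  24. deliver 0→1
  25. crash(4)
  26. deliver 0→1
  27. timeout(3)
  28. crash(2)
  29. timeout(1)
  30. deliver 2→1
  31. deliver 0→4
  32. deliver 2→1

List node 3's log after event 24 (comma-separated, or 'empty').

e1 timeout(1): 1[cand,t=1,-]
e2 deliver 1→4: 4[foll,t=1,-]
e3 deliver 4→1: ·
e4 deliver 1→2: 2[foll,t=1,-]
e5 deliver 2→1: 1[lead,t=1,-]
e6 deliver 1→0: 0[foll,t=1,-]
e7 deliver 0→1: ·
e8 deliver 1→0: ·
e9 propose(3,'r'): ·
e10 propose(1,'q'): 1[lead,t=1,q]
e11 deliver 1→0: 0[foll,t=1,q]
e12 deliver 0→1: ·
e13 deliver 1→2: 2[foll,t=1,q]
e14 deliver 2→1: ·
e15 deliver 2→1: ·
e16 deliver 3→4: ·
e17 timeout(3): 3[cand,t=1,-]
e18 propose(1,'r'): 1[lead,t=1,q,r]
e19 deliver 1→2: 2[foll,t=1,q,r]
e20 deliver 2→1: ·
e21 deliver 1→3: ·
e22 deliver 3→1: ·
e23 deliver 1→0: 0[foll,t=1,q,r]
e24 deliver 0→1: ·

empty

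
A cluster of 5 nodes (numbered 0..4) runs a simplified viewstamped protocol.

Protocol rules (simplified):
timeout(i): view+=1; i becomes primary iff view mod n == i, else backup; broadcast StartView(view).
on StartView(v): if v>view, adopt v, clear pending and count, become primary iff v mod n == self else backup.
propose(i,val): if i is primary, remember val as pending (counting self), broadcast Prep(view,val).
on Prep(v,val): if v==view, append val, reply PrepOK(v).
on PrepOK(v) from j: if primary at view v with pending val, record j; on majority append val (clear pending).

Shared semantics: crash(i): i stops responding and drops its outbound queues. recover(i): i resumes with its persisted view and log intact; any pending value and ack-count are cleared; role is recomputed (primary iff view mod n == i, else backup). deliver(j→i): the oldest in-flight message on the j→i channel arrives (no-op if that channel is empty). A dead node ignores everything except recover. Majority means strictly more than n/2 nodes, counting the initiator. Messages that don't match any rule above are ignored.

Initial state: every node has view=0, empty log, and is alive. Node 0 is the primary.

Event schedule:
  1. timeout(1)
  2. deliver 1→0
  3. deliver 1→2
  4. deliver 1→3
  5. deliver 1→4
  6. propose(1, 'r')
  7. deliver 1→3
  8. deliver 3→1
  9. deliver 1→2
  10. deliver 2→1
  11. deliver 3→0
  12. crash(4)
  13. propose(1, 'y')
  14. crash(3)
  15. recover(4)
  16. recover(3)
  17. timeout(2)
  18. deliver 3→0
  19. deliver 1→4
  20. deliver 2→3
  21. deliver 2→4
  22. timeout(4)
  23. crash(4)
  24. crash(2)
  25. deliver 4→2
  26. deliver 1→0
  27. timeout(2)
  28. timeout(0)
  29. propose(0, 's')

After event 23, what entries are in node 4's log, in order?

1. timeout(1):  <1:prim v1 ->
2. deliver 1→0:  <0:back v1 ->
3. deliver 1→2:  <2:back v1 ->
4. deliver 1→3:  <3:back v1 ->
5. deliver 1→4:  <4:back v1 ->
6. propose(1,'r'):  nop
7. deliver 1→3:  <3:back v1 r>
8. deliver 3→1:  nop
9. deliver 1→2:  <2:back v1 r>
10. deliver 2→1:  <1:prim v1 r>
11. deliver 3→0:  nop
12. crash(4):  <4:✗back v1 ->
13. propose(1,'y'):  nop
14. crash(3):  <3:✗back v1 r>
15. recover(4):  <4:back v1 ->
16. recover(3):  <3:back v1 r>
17. timeout(2):  <2:prim v2 r>
18. deliver 3→0:  nop
19. deliver 1→4:  <4:back v1 r>
20. deliver 2→3:  <3:back v2 r>
21. deliver 2→4:  <4:back v2 r>
22. timeout(4):  <4:back v3 r>
23. crash(4):  <4:✗back v3 r>

r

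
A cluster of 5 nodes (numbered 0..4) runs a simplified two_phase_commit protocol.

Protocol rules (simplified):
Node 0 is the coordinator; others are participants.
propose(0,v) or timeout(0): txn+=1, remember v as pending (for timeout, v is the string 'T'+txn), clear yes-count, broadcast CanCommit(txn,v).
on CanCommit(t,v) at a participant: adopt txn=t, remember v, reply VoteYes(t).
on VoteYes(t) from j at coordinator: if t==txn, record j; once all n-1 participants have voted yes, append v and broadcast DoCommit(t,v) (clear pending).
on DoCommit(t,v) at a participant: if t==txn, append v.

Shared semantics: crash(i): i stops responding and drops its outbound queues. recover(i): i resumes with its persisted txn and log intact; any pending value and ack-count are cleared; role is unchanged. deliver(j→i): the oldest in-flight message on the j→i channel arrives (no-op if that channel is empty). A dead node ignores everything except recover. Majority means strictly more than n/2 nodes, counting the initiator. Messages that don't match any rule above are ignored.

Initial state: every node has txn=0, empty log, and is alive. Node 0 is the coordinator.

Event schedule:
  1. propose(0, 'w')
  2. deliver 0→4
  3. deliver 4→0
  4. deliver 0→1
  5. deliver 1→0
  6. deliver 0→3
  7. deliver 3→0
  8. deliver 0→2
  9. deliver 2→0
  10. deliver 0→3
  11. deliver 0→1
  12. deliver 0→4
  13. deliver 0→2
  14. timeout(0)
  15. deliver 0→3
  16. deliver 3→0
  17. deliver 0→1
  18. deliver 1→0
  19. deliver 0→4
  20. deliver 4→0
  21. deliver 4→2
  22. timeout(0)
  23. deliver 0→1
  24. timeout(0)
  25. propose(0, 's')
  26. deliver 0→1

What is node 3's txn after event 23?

2

1. propose(0,'w'):  <0:coor t1 ->
2. deliver 0→4:  <4:part t1 ->
3. deliver 4→0:  nop
4. deliver 0→1:  <1:part t1 ->
5. deliver 1→0:  nop
6. deliver 0→3:  <3:part t1 ->
7. deliver 3→0:  nop
8. deliver 0→2:  <2:part t1 ->
9. deliver 2→0:  <0:coor t1 w>
10. deliver 0→3:  <3:part t1 w>
11. deliver 0→1:  <1:part t1 w>
12. deliver 0→4:  <4:part t1 w>
13. deliver 0→2:  <2:part t1 w>
14. timeout(0):  <0:coor t2 w>
15. deliver 0→3:  <3:part t2 w>
16. deliver 3→0:  nop
17. deliver 0→1:  <1:part t2 w>
18. deliver 1→0:  nop
19. deliver 0→4:  <4:part t2 w>
20. deliver 4→0:  nop
21. deliver 4→2:  nop
22. timeout(0):  <0:coor t3 w>
23. deliver 0→1:  <1:part t3 w>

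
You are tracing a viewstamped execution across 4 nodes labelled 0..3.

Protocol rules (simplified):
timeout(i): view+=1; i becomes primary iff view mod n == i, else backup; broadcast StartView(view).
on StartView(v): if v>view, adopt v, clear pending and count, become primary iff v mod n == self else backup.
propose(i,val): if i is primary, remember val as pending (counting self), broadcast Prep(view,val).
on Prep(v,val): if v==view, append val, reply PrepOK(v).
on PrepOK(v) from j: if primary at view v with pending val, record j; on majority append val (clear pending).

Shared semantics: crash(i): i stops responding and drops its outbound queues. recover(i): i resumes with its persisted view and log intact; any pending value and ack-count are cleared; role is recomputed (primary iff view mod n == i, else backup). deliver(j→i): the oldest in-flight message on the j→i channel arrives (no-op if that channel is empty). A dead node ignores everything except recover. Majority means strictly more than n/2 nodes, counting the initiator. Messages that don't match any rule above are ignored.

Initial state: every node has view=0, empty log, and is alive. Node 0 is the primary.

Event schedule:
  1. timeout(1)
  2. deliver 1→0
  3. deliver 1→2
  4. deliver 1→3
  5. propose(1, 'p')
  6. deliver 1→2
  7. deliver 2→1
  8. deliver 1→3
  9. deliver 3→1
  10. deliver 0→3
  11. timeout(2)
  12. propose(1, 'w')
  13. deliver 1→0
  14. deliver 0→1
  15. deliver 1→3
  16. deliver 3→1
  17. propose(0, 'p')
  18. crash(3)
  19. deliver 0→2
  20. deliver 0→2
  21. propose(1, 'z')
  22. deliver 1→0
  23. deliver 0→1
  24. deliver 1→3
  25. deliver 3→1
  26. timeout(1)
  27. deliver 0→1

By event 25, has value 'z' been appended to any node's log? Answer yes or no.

1. timeout(1):  <1:prim v1 ->
2. deliver 1→0:  <0:back v1 ->
3. deliver 1→2:  <2:back v1 ->
4. deliver 1→3:  <3:back v1 ->
5. propose(1,'p'):  nop
6. deliver 1→2:  <2:back v1 p>
7. deliver 2→1:  nop
8. deliver 1→3:  <3:back v1 p>
9. deliver 3→1:  <1:prim v1 p>
10. deliver 0→3:  nop
11. timeout(2):  <2:prim v2 p>
12. propose(1,'w'):  nop
13. deliver 1→0:  <0:back v1 p>
14. deliver 0→1:  nop
15. deliver 1→3:  <3:back v1 p,w>
16. deliver 3→1:  <1:prim v1 p,w>
17. propose(0,'p'):  nop
18. crash(3):  <3:✗back v1 p,w>
19. deliver 0→2:  nop
20. deliver 0→2:  nop
21. propose(1,'z'):  nop
22. deliver 1→0:  <0:back v1 p,w>
23. deliver 0→1:  nop
24. deliver 1→3:  nop
25. deliver 3→1:  nop

no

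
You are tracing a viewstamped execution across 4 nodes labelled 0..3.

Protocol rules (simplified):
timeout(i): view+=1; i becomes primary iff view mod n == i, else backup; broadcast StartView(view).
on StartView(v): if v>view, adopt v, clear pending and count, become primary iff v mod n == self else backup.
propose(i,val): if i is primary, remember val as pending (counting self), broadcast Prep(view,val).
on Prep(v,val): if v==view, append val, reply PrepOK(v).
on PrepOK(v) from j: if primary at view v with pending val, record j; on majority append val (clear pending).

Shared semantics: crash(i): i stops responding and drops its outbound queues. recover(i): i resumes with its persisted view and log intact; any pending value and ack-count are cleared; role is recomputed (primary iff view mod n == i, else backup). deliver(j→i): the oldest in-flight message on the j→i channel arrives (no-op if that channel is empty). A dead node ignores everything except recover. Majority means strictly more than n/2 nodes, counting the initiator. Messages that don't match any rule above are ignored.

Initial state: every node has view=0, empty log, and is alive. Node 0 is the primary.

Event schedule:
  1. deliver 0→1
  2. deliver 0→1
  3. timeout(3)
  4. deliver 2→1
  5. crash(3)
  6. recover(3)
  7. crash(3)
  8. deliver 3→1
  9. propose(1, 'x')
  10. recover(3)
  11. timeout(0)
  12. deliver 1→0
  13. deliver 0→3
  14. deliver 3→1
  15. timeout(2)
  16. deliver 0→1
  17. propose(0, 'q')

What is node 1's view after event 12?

0

after 1 — deliver 0→1: ·
after 2 — deliver 0→1: ·
after 3 — timeout(3): n3:back/v1/[-]
after 4 — deliver 2→1: ·
after 5 — crash(3): n3:✗back/v1/[-]
after 6 — recover(3): n3:back/v1/[-]
after 7 — crash(3): n3:✗back/v1/[-]
after 8 — deliver 3→1: ·
after 9 — propose(1,'x'): ·
after 10 — recover(3): n3:back/v1/[-]
after 11 — timeout(0): n0:back/v1/[-]
after 12 — deliver 1→0: ·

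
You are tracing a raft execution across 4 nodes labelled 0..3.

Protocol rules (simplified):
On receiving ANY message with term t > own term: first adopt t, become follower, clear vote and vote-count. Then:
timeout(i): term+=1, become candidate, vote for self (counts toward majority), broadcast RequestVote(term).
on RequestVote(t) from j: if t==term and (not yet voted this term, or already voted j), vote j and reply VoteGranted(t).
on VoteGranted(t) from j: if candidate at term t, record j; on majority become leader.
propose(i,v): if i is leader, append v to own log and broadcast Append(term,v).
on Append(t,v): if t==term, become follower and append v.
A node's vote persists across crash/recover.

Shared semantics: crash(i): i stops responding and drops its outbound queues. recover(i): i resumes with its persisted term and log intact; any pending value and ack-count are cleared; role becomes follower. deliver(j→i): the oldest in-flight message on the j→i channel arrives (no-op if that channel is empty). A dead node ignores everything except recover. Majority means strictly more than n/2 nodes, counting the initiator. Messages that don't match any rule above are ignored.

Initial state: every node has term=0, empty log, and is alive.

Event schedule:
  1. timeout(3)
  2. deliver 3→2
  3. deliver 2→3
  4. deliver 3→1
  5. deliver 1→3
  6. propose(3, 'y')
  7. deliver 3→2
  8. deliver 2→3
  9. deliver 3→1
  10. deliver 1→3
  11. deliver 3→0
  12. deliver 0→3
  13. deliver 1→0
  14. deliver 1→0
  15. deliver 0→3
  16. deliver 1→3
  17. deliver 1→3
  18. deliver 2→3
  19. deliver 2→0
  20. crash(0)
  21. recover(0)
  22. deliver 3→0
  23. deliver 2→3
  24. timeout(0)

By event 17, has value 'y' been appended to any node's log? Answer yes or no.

yes

after 1 — timeout(3): n3:cand/t1/[-]
after 2 — deliver 3→2: n2:foll/t1/[-]
after 3 — deliver 2→3: ·
after 4 — deliver 3→1: n1:foll/t1/[-]
after 5 — deliver 1→3: n3:lead/t1/[-]
after 6 — propose(3,'y'): n3:lead/t1/[y]
after 7 — deliver 3→2: n2:foll/t1/[y]
after 8 — deliver 2→3: ·
after 9 — deliver 3→1: n1:foll/t1/[y]
after 10 — deliver 1→3: ·
after 11 — deliver 3→0: n0:foll/t1/[-]
after 12 — deliver 0→3: ·
after 13 — deliver 1→0: ·
after 14 — deliver 1→0: ·
after 15 — deliver 0→3: ·
after 16 — deliver 1→3: ·
after 17 — deliver 1→3: ·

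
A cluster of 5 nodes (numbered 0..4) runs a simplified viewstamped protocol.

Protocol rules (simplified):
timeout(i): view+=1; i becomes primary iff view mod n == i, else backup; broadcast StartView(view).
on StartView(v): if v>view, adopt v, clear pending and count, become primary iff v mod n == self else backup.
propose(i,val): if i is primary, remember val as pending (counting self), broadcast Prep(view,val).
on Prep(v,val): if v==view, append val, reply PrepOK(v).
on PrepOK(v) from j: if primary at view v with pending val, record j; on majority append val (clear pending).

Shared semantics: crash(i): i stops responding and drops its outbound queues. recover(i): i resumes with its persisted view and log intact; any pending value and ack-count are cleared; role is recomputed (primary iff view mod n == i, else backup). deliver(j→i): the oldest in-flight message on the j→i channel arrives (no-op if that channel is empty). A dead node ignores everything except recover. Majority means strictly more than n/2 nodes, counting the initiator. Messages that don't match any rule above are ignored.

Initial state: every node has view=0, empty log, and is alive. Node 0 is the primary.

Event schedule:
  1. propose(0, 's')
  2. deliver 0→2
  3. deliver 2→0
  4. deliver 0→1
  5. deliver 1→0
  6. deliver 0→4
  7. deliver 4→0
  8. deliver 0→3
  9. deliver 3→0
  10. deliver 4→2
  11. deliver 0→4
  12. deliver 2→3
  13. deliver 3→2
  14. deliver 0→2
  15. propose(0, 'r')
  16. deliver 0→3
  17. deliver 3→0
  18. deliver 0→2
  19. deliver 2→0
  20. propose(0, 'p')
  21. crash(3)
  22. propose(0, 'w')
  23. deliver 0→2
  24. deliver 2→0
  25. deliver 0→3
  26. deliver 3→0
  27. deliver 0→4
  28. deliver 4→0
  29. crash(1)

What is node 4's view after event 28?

1. propose(0,'s'):  nop
2. deliver 0→2:  <2:back v0 s>
3. deliver 2→0:  nop
4. deliver 0→1:  <1:back v0 s>
5. deliver 1→0:  <0:prim v0 s>
6. deliver 0→4:  <4:back v0 s>
7. deliver 4→0:  nop
8. deliver 0→3:  <3:back v0 s>
9. deliver 3→0:  nop
10. deliver 4→2:  nop
11. deliver 0→4:  nop
12. deliver 2→3:  nop
13. deliver 3→2:  nop
14. deliver 0→2:  nop
15. propose(0,'r'):  nop
16. deliver 0→3:  <3:back v0 s,r>
17. deliver 3→0:  nop
18. deliver 0→2:  <2:back v0 s,r>
19. deliver 2→0:  <0:prim v0 s,r>
20. propose(0,'p'):  nop
21. crash(3):  <3:✗back v0 s,r>
22. propose(0,'w'):  nop
23. deliver 0→2:  <2:back v0 s,r,p>
24. deliver 2→0:  nop
25. deliver 0→3:  nop
26. deliver 3→0:  nop
27. deliver 0→4:  <4:back v0 s,r>
28. deliver 4→0:  <0:prim v0 s,r,w>

0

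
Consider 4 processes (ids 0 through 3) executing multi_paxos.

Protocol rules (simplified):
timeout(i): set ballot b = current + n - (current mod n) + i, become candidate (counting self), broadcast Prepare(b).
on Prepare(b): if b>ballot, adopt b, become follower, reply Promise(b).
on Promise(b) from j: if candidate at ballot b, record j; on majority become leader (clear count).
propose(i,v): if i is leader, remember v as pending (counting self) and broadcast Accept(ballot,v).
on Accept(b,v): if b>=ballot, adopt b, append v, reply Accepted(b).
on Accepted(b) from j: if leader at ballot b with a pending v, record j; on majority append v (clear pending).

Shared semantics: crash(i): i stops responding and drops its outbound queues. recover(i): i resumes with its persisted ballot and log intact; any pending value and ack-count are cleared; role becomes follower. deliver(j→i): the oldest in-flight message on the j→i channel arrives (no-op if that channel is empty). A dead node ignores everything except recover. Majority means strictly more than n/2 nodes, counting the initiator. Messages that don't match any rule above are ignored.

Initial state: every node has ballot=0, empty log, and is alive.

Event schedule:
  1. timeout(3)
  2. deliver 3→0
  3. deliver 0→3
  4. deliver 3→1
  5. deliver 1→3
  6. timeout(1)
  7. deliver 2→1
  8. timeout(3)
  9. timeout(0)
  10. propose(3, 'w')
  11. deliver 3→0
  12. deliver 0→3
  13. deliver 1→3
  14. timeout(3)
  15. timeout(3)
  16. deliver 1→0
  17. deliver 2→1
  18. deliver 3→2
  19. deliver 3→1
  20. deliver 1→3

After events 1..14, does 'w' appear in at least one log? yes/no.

after 1 — timeout(3): n3:cand/b7/[-]
after 2 — deliver 3→0: n0:foll/b7/[-]
after 3 — deliver 0→3: ·
after 4 — deliver 3→1: n1:foll/b7/[-]
after 5 — deliver 1→3: n3:lead/b7/[-]
after 6 — timeout(1): n1:cand/b9/[-]
after 7 — deliver 2→1: ·
after 8 — timeout(3): n3:cand/b11/[-]
after 9 — timeout(0): n0:cand/b8/[-]
after 10 — propose(3,'w'): ·
after 11 — deliver 3→0: n0:foll/b11/[-]
after 12 — deliver 0→3: ·
after 13 — deliver 1→3: ·
after 14 — timeout(3): n3:cand/b15/[-]

no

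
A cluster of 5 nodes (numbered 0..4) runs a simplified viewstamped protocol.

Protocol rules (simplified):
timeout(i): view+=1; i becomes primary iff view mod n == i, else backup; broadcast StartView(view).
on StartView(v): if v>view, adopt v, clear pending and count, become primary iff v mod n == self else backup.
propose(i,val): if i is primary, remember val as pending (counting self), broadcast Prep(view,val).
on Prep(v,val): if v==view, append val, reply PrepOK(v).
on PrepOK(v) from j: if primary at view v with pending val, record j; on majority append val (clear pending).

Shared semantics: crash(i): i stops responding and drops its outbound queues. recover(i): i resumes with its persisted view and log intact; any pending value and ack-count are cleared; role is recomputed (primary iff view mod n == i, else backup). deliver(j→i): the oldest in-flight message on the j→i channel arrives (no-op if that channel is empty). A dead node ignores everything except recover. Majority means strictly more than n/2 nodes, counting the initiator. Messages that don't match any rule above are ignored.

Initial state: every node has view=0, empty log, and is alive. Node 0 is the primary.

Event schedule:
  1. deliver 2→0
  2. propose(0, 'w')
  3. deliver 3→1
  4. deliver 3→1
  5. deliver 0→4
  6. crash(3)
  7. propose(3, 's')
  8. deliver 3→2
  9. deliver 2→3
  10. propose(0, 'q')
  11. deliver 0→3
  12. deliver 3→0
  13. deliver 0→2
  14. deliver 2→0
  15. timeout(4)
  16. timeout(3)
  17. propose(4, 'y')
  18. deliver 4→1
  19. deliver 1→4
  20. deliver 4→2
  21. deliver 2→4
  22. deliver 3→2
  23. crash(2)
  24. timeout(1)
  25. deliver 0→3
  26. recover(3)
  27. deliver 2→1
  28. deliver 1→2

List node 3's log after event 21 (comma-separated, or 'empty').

empty

step 1 deliver 2→0: —
step 2 propose(0,'w'): —
step 3 deliver 3→1: —
step 4 deliver 3→1: —
step 5 deliver 0→4: 4={back,v=0,log=w}
step 6 crash(3): 3={✗back,v=0,log=-}
step 7 propose(3,'s'): —
step 8 deliver 3→2: —
step 9 deliver 2→3: —
step 10 propose(0,'q'): —
step 11 deliver 0→3: —
step 12 deliver 3→0: —
step 13 deliver 0→2: 2={back,v=0,log=w}
step 14 deliver 2→0: —
step 15 timeout(4): 4={back,v=1,log=w}
step 16 timeout(3): —
step 17 propose(4,'y'): —
step 18 deliver 4→1: 1={prim,v=1,log=-}
step 19 deliver 1→4: —
step 20 deliver 4→2: 2={back,v=1,log=w}
step 21 deliver 2→4: —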